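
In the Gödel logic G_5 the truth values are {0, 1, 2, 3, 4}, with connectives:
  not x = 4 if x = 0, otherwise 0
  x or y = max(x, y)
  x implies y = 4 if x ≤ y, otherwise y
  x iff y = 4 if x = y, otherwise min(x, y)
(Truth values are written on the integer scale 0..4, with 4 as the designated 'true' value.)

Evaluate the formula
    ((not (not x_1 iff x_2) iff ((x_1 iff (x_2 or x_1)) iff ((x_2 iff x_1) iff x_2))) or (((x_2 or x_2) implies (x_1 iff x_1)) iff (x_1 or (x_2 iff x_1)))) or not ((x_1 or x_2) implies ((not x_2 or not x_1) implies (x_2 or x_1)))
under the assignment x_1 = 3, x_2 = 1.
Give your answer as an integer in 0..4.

4

not x_1 = not 3 = 0
not x_1 iff x_2 = 0 iff 1 = 0
not (not x_1 iff x_2) = not 0 = 4
x_2 or x_1 = 1 or 3 = 3
x_1 iff (x_2 or x_1) = 3 iff 3 = 4
x_2 iff x_1 = 1 iff 3 = 1
(x_2 iff x_1) iff x_2 = 1 iff 1 = 4
(x_1 iff (x_2 or x_1)) iff ((x_2 iff x_1) iff x_2) = 4 iff 4 = 4
not (not x_1 iff x_2) iff ((x_1 iff (x_2 or x_1)) iff ((x_2 iff x_1) iff x_2)) = 4 iff 4 = 4
x_2 or x_2 = 1 or 1 = 1
x_1 iff x_1 = 3 iff 3 = 4
(x_2 or x_2) implies (x_1 iff x_1) = 1 implies 4 = 4
x_2 iff x_1 = 1 iff 3 = 1
x_1 or (x_2 iff x_1) = 3 or 1 = 3
((x_2 or x_2) implies (x_1 iff x_1)) iff (x_1 or (x_2 iff x_1)) = 4 iff 3 = 3
(not (not x_1 iff x_2) iff ((x_1 iff (x_2 or x_1)) iff ((x_2 iff x_1) iff x_2))) or (((x_2 or x_2) implies (x_1 iff x_1)) iff (x_1 or (x_2 iff x_1))) = 4 or 3 = 4
x_1 or x_2 = 3 or 1 = 3
not x_2 = not 1 = 0
not x_1 = not 3 = 0
not x_2 or not x_1 = 0 or 0 = 0
x_2 or x_1 = 1 or 3 = 3
(not x_2 or not x_1) implies (x_2 or x_1) = 0 implies 3 = 4
(x_1 or x_2) implies ((not x_2 or not x_1) implies (x_2 or x_1)) = 3 implies 4 = 4
not ((x_1 or x_2) implies ((not x_2 or not x_1) implies (x_2 or x_1))) = not 4 = 0
((not (not x_1 iff x_2) iff ((x_1 iff (x_2 or x_1)) iff ((x_2 iff x_1) iff x_2))) or (((x_2 or x_2) implies (x_1 iff x_1)) iff (x_1 or (x_2 iff x_1)))) or not ((x_1 or x_2) implies ((not x_2 or not x_1) implies (x_2 or x_1))) = 4 or 0 = 4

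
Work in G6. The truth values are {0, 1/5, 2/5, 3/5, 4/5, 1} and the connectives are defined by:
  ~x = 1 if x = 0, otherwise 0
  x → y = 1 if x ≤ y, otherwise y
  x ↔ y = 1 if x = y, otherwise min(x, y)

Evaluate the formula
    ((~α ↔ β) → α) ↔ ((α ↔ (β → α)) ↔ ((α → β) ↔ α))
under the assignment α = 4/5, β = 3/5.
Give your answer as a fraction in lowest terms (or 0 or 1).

3/5

~α = ~4/5 = 0
~α ↔ β = 0 ↔ 3/5 = 0
(~α ↔ β) → α = 0 → 4/5 = 1
β → α = 3/5 → 4/5 = 1
α ↔ (β → α) = 4/5 ↔ 1 = 4/5
α → β = 4/5 → 3/5 = 3/5
(α → β) ↔ α = 3/5 ↔ 4/5 = 3/5
(α ↔ (β → α)) ↔ ((α → β) ↔ α) = 4/5 ↔ 3/5 = 3/5
((~α ↔ β) → α) ↔ ((α ↔ (β → α)) ↔ ((α → β) ↔ α)) = 1 ↔ 3/5 = 3/5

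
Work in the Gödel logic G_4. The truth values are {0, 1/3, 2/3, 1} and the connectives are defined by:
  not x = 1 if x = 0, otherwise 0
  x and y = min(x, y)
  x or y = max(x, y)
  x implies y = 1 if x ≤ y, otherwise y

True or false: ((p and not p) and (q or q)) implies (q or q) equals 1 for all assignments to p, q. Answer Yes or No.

Yes

p = 0, q = 0 ↦ 1
p = 0, q = 1/3 ↦ 1
p = 0, q = 2/3 ↦ 1
p = 0, q = 1 ↦ 1
p = 1/3, q = 0 ↦ 1
p = 1/3, q = 1/3 ↦ 1
p = 1/3, q = 2/3 ↦ 1
p = 1/3, q = 1 ↦ 1
p = 2/3, q = 0 ↦ 1
p = 2/3, q = 1/3 ↦ 1
p = 2/3, q = 2/3 ↦ 1
p = 2/3, q = 1 ↦ 1
p = 1, q = 0 ↦ 1
p = 1, q = 1/3 ↦ 1
p = 1, q = 2/3 ↦ 1
p = 1, q = 1 ↦ 1
Every assignment gives a value ≥ 1.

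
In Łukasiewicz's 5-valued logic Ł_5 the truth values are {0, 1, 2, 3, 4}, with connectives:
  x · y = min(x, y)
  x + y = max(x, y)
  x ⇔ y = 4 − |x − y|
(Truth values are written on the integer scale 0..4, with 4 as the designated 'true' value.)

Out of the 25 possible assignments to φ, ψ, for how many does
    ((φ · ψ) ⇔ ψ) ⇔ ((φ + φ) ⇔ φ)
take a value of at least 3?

value 4: 15 assignments (counts)
value 3: 4 assignments (counts)
value 2: 3 assignments
value 1: 2 assignments
value 0: 1 assignment
So 19 of the 25 assignments meet the threshold.

19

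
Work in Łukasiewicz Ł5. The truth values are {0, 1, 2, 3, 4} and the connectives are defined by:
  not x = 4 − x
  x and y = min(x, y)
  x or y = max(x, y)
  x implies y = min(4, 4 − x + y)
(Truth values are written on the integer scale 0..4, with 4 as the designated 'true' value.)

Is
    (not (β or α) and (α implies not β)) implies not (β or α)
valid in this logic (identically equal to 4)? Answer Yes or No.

Yes

At α = 4, β = 3, for instance:
β or α = 3 or 4 = 4
not (β or α) = not 4 = 0
not β = not 3 = 1
α implies not β = 4 implies 1 = 1
not (β or α) and (α implies not β) = 0 and 1 = 0
(not (β or α) and (α implies not β)) implies not (β or α) = 0 implies 0 = 4
and checking the remaining 24 assignments likewise gives ≥ 4 in every case.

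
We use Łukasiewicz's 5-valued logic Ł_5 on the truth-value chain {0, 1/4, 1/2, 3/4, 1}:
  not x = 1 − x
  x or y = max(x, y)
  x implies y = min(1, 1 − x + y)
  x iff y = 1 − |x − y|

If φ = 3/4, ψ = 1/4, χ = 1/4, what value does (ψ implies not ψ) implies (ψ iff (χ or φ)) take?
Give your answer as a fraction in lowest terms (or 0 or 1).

not ψ = not 1/4 = 3/4
ψ implies not ψ = 1/4 implies 3/4 = 1
χ or φ = 1/4 or 3/4 = 3/4
ψ iff (χ or φ) = 1/4 iff 3/4 = 1/2
(ψ implies not ψ) implies (ψ iff (χ or φ)) = 1 implies 1/2 = 1/2

1/2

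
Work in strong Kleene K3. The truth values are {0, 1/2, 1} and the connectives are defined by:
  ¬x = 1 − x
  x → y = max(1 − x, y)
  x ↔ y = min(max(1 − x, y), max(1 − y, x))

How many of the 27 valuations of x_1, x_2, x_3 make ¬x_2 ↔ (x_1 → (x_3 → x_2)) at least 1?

value 1: 5 assignments (counts)
value 1/2: 12 assignments
value 0: 10 assignments
So 5 of the 27 assignments meet the threshold.

5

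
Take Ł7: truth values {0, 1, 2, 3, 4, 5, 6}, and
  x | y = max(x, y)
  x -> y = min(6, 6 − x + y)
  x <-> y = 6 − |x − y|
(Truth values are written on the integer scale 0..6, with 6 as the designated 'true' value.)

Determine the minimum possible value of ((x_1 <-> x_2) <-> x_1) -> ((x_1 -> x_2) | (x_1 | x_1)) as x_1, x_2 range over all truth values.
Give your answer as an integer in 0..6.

Take x_1 = 3, x_2 = 0:
x_1 <-> x_2 = 3 <-> 0 = 3
(x_1 <-> x_2) <-> x_1 = 3 <-> 3 = 6
x_1 -> x_2 = 3 -> 0 = 3
x_1 | x_1 = 3 | 3 = 3
(x_1 -> x_2) | (x_1 | x_1) = 3 | 3 = 3
((x_1 <-> x_2) <-> x_1) -> ((x_1 -> x_2) | (x_1 | x_1)) = 6 -> 3 = 3
No assignment yields a value below 3, so this is the minimum.

3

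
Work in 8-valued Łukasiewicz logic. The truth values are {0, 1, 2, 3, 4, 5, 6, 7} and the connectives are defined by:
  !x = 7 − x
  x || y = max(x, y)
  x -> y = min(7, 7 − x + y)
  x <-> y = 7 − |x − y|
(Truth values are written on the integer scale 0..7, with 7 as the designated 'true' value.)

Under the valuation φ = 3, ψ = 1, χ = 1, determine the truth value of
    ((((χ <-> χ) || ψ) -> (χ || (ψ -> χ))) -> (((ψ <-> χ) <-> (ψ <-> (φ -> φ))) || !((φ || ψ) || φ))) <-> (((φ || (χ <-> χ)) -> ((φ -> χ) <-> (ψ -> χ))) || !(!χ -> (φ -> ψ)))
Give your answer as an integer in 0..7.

6

χ <-> χ = 1 <-> 1 = 7
(χ <-> χ) || ψ = 7 || 1 = 7
ψ -> χ = 1 -> 1 = 7
χ || (ψ -> χ) = 1 || 7 = 7
((χ <-> χ) || ψ) -> (χ || (ψ -> χ)) = 7 -> 7 = 7
ψ <-> χ = 1 <-> 1 = 7
φ -> φ = 3 -> 3 = 7
ψ <-> (φ -> φ) = 1 <-> 7 = 1
(ψ <-> χ) <-> (ψ <-> (φ -> φ)) = 7 <-> 1 = 1
φ || ψ = 3 || 1 = 3
(φ || ψ) || φ = 3 || 3 = 3
!((φ || ψ) || φ) = !3 = 4
((ψ <-> χ) <-> (ψ <-> (φ -> φ))) || !((φ || ψ) || φ) = 1 || 4 = 4
(((χ <-> χ) || ψ) -> (χ || (ψ -> χ))) -> (((ψ <-> χ) <-> (ψ <-> (φ -> φ))) || !((φ || ψ) || φ)) = 7 -> 4 = 4
χ <-> χ = 1 <-> 1 = 7
φ || (χ <-> χ) = 3 || 7 = 7
φ -> χ = 3 -> 1 = 5
ψ -> χ = 1 -> 1 = 7
(φ -> χ) <-> (ψ -> χ) = 5 <-> 7 = 5
(φ || (χ <-> χ)) -> ((φ -> χ) <-> (ψ -> χ)) = 7 -> 5 = 5
!χ = !1 = 6
φ -> ψ = 3 -> 1 = 5
!χ -> (φ -> ψ) = 6 -> 5 = 6
!(!χ -> (φ -> ψ)) = !6 = 1
((φ || (χ <-> χ)) -> ((φ -> χ) <-> (ψ -> χ))) || !(!χ -> (φ -> ψ)) = 5 || 1 = 5
((((χ <-> χ) || ψ) -> (χ || (ψ -> χ))) -> (((ψ <-> χ) <-> (ψ <-> (φ -> φ))) || !((φ || ψ) || φ))) <-> (((φ || (χ <-> χ)) -> ((φ -> χ) <-> (ψ -> χ))) || !(!χ -> (φ -> ψ))) = 4 <-> 5 = 6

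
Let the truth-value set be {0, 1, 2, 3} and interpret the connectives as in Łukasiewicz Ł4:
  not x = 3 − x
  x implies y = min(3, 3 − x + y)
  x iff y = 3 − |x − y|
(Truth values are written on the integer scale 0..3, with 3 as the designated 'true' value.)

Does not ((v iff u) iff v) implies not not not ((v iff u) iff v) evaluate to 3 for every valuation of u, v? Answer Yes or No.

u = 0, v = 0 ↦ 3
u = 0, v = 1 ↦ 3
u = 0, v = 2 ↦ 3
u = 0, v = 3 ↦ 3
u = 1, v = 0 ↦ 3
u = 1, v = 1 ↦ 3
u = 1, v = 2 ↦ 3
u = 1, v = 3 ↦ 3
u = 2, v = 0 ↦ 3
u = 2, v = 1 ↦ 3
u = 2, v = 2 ↦ 3
u = 2, v = 3 ↦ 3
u = 3, v = 0 ↦ 3
u = 3, v = 1 ↦ 3
u = 3, v = 2 ↦ 3
u = 3, v = 3 ↦ 3
Every assignment gives a value ≥ 3.

Yes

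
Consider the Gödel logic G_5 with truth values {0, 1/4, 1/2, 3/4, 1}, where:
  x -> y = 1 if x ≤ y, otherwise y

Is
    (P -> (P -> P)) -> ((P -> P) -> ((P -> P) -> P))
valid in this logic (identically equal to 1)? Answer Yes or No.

No

Counterexample: take P = 0.
P -> P = 0 -> 0 = 1
P -> (P -> P) = 0 -> 1 = 1
P -> P = 0 -> 0 = 1
P -> P = 0 -> 0 = 1
(P -> P) -> P = 1 -> 0 = 0
(P -> P) -> ((P -> P) -> P) = 1 -> 0 = 0
(P -> (P -> P)) -> ((P -> P) -> ((P -> P) -> P)) = 1 -> 0 = 0
This gives 0 ≠ 1.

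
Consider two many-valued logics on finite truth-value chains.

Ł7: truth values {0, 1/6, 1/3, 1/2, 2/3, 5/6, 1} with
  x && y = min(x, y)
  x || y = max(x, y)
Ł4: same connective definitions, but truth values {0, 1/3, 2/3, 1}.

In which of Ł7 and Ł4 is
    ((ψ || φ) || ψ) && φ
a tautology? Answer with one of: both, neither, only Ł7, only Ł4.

neither

In Ł7: at φ = 0, ψ = 0 the value is 0 — not a tautology.
In Ł4: at φ = 0, ψ = 0 the value is 0 — not a tautology.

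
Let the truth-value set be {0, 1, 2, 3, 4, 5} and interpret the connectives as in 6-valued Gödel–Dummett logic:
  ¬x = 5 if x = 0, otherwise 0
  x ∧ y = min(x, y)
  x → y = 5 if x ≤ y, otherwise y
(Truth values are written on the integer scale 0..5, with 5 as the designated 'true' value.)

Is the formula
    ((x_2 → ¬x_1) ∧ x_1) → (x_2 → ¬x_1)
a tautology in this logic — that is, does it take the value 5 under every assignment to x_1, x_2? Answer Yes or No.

At x_1 = 0, x_2 = 2, for instance:
¬x_1 = ¬0 = 5
x_2 → ¬x_1 = 2 → 5 = 5
(x_2 → ¬x_1) ∧ x_1 = 5 ∧ 0 = 0
((x_2 → ¬x_1) ∧ x_1) → (x_2 → ¬x_1) = 0 → 5 = 5
and checking the remaining 35 assignments likewise gives ≥ 5 in every case.

Yes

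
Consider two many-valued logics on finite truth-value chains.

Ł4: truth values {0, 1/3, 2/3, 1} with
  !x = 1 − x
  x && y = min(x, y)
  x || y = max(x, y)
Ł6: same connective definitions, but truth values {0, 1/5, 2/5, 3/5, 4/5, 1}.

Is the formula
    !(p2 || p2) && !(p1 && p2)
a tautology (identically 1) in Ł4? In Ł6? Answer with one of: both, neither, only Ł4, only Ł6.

neither

In Ł4: at p1 = 0, p2 = 1/3 the value is 2/3 — not a tautology.
In Ł6: at p1 = 0, p2 = 1/5 the value is 4/5 — not a tautology.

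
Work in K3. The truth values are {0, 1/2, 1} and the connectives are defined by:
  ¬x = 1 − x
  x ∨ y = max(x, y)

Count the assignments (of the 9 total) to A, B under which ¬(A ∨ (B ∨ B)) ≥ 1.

A = 0, B = 0 ↦ 1  ≥
A = 0, B = 1/2 ↦ 1/2  <
A = 0, B = 1 ↦ 0  <
A = 1/2, B = 0 ↦ 1/2  <
A = 1/2, B = 1/2 ↦ 1/2  <
A = 1/2, B = 1 ↦ 0  <
A = 1, B = 0 ↦ 0  <
A = 1, B = 1/2 ↦ 0  <
A = 1, B = 1 ↦ 0  <
So 1 of the 9 assignments meets the threshold.

1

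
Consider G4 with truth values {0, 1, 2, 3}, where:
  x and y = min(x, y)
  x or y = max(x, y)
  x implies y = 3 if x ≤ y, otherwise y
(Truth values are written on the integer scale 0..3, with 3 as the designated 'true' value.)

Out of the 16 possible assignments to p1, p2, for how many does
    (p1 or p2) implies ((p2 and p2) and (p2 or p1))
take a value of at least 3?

p1 = 0, p2 = 0 ↦ 3  ≥
p1 = 0, p2 = 1 ↦ 3  ≥
p1 = 0, p2 = 2 ↦ 3  ≥
p1 = 0, p2 = 3 ↦ 3  ≥
p1 = 1, p2 = 0 ↦ 0  <
p1 = 1, p2 = 1 ↦ 3  ≥
p1 = 1, p2 = 2 ↦ 3  ≥
p1 = 1, p2 = 3 ↦ 3  ≥
p1 = 2, p2 = 0 ↦ 0  <
p1 = 2, p2 = 1 ↦ 1  <
p1 = 2, p2 = 2 ↦ 3  ≥
p1 = 2, p2 = 3 ↦ 3  ≥
p1 = 3, p2 = 0 ↦ 0  <
p1 = 3, p2 = 1 ↦ 1  <
p1 = 3, p2 = 2 ↦ 2  <
p1 = 3, p2 = 3 ↦ 3  ≥
So 10 of the 16 assignments meet the threshold.

10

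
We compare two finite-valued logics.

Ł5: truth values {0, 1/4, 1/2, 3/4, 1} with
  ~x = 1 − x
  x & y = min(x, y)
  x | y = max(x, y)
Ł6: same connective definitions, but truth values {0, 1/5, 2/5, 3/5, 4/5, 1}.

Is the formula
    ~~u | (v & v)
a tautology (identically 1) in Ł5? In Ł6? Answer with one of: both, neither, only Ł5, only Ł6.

neither

In Ł5: at u = 0, v = 0 the value is 0 — not a tautology.
In Ł6: at u = 0, v = 0 the value is 0 — not a tautology.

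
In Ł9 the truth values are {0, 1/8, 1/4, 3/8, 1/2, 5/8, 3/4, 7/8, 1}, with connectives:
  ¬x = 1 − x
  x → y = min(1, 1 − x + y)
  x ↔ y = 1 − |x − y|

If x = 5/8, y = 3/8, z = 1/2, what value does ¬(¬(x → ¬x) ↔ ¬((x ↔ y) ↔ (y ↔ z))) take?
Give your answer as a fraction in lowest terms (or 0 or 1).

1/8

¬x = ¬5/8 = 3/8
x → ¬x = 5/8 → 3/8 = 3/4
¬(x → ¬x) = ¬3/4 = 1/4
x ↔ y = 5/8 ↔ 3/8 = 3/4
y ↔ z = 3/8 ↔ 1/2 = 7/8
(x ↔ y) ↔ (y ↔ z) = 3/4 ↔ 7/8 = 7/8
¬((x ↔ y) ↔ (y ↔ z)) = ¬7/8 = 1/8
¬(x → ¬x) ↔ ¬((x ↔ y) ↔ (y ↔ z)) = 1/4 ↔ 1/8 = 7/8
¬(¬(x → ¬x) ↔ ¬((x ↔ y) ↔ (y ↔ z))) = ¬7/8 = 1/8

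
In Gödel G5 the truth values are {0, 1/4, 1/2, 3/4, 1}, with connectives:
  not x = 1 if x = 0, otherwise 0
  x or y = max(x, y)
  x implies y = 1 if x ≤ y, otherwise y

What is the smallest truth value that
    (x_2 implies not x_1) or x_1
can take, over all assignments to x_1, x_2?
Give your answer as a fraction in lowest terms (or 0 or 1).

Take x_1 = 1/4, x_2 = 1/4:
not x_1 = not 1/4 = 0
x_2 implies not x_1 = 1/4 implies 0 = 0
(x_2 implies not x_1) or x_1 = 0 or 1/4 = 1/4
No assignment yields a value below 1/4, so this is the minimum.

1/4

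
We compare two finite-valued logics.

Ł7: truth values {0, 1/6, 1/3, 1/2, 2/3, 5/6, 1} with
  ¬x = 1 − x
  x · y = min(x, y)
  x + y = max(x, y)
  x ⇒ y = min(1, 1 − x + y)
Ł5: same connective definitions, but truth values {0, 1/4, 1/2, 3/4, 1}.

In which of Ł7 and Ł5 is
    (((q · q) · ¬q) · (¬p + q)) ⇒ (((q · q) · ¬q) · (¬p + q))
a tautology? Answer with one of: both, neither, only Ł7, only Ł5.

In Ł7: every assignment gives 1 — tautology.
In Ł5: every assignment gives 1 — tautology.

both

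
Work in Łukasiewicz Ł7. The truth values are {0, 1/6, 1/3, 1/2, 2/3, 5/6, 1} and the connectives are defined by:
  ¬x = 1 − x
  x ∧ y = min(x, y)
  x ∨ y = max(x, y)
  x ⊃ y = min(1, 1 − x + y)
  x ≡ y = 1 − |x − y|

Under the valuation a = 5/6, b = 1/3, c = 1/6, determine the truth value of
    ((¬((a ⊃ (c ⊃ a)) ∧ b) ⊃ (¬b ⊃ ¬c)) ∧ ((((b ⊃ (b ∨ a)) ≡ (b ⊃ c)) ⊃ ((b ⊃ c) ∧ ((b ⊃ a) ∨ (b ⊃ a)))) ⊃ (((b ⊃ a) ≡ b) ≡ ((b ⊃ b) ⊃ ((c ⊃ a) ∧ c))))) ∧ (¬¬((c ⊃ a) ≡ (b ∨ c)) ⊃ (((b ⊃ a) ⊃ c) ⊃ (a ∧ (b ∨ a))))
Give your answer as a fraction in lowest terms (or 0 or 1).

c ⊃ a = 1/6 ⊃ 5/6 = 1
a ⊃ (c ⊃ a) = 5/6 ⊃ 1 = 1
(a ⊃ (c ⊃ a)) ∧ b = 1 ∧ 1/3 = 1/3
¬((a ⊃ (c ⊃ a)) ∧ b) = ¬1/3 = 2/3
¬b = ¬1/3 = 2/3
¬c = ¬1/6 = 5/6
¬b ⊃ ¬c = 2/3 ⊃ 5/6 = 1
¬((a ⊃ (c ⊃ a)) ∧ b) ⊃ (¬b ⊃ ¬c) = 2/3 ⊃ 1 = 1
b ∨ a = 1/3 ∨ 5/6 = 5/6
b ⊃ (b ∨ a) = 1/3 ⊃ 5/6 = 1
b ⊃ c = 1/3 ⊃ 1/6 = 5/6
(b ⊃ (b ∨ a)) ≡ (b ⊃ c) = 1 ≡ 5/6 = 5/6
b ⊃ c = 1/3 ⊃ 1/6 = 5/6
b ⊃ a = 1/3 ⊃ 5/6 = 1
b ⊃ a = 1/3 ⊃ 5/6 = 1
(b ⊃ a) ∨ (b ⊃ a) = 1 ∨ 1 = 1
(b ⊃ c) ∧ ((b ⊃ a) ∨ (b ⊃ a)) = 5/6 ∧ 1 = 5/6
((b ⊃ (b ∨ a)) ≡ (b ⊃ c)) ⊃ ((b ⊃ c) ∧ ((b ⊃ a) ∨ (b ⊃ a))) = 5/6 ⊃ 5/6 = 1
b ⊃ a = 1/3 ⊃ 5/6 = 1
(b ⊃ a) ≡ b = 1 ≡ 1/3 = 1/3
b ⊃ b = 1/3 ⊃ 1/3 = 1
c ⊃ a = 1/6 ⊃ 5/6 = 1
(c ⊃ a) ∧ c = 1 ∧ 1/6 = 1/6
(b ⊃ b) ⊃ ((c ⊃ a) ∧ c) = 1 ⊃ 1/6 = 1/6
((b ⊃ a) ≡ b) ≡ ((b ⊃ b) ⊃ ((c ⊃ a) ∧ c)) = 1/3 ≡ 1/6 = 5/6
(((b ⊃ (b ∨ a)) ≡ (b ⊃ c)) ⊃ ((b ⊃ c) ∧ ((b ⊃ a) ∨ (b ⊃ a)))) ⊃ (((b ⊃ a) ≡ b) ≡ ((b ⊃ b) ⊃ ((c ⊃ a) ∧ c))) = 1 ⊃ 5/6 = 5/6
(¬((a ⊃ (c ⊃ a)) ∧ b) ⊃ (¬b ⊃ ¬c)) ∧ ((((b ⊃ (b ∨ a)) ≡ (b ⊃ c)) ⊃ ((b ⊃ c) ∧ ((b ⊃ a) ∨ (b ⊃ a)))) ⊃ (((b ⊃ a) ≡ b) ≡ ((b ⊃ b) ⊃ ((c ⊃ a) ∧ c)))) = 1 ∧ 5/6 = 5/6
c ⊃ a = 1/6 ⊃ 5/6 = 1
b ∨ c = 1/3 ∨ 1/6 = 1/3
(c ⊃ a) ≡ (b ∨ c) = 1 ≡ 1/3 = 1/3
¬((c ⊃ a) ≡ (b ∨ c)) = ¬1/3 = 2/3
¬¬((c ⊃ a) ≡ (b ∨ c)) = ¬2/3 = 1/3
b ⊃ a = 1/3 ⊃ 5/6 = 1
(b ⊃ a) ⊃ c = 1 ⊃ 1/6 = 1/6
b ∨ a = 1/3 ∨ 5/6 = 5/6
a ∧ (b ∨ a) = 5/6 ∧ 5/6 = 5/6
((b ⊃ a) ⊃ c) ⊃ (a ∧ (b ∨ a)) = 1/6 ⊃ 5/6 = 1
¬¬((c ⊃ a) ≡ (b ∨ c)) ⊃ (((b ⊃ a) ⊃ c) ⊃ (a ∧ (b ∨ a))) = 1/3 ⊃ 1 = 1
((¬((a ⊃ (c ⊃ a)) ∧ b) ⊃ (¬b ⊃ ¬c)) ∧ ((((b ⊃ (b ∨ a)) ≡ (b ⊃ c)) ⊃ ((b ⊃ c) ∧ ((b ⊃ a) ∨ (b ⊃ a)))) ⊃ (((b ⊃ a) ≡ b) ≡ ((b ⊃ b) ⊃ ((c ⊃ a) ∧ c))))) ∧ (¬¬((c ⊃ a) ≡ (b ∨ c)) ⊃ (((b ⊃ a) ⊃ c) ⊃ (a ∧ (b ∨ a)))) = 5/6 ∧ 1 = 5/6

5/6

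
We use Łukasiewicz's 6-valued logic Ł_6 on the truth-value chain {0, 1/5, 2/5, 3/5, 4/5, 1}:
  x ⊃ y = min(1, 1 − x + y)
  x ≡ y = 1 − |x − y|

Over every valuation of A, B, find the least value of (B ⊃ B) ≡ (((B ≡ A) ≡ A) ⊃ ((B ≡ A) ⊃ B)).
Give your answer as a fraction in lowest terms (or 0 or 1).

3/5

Take A = 2/5, B = 0:
B ⊃ B = 0 ⊃ 0 = 1
B ≡ A = 0 ≡ 2/5 = 3/5
(B ≡ A) ≡ A = 3/5 ≡ 2/5 = 4/5
B ≡ A = 0 ≡ 2/5 = 3/5
(B ≡ A) ⊃ B = 3/5 ⊃ 0 = 2/5
((B ≡ A) ≡ A) ⊃ ((B ≡ A) ⊃ B) = 4/5 ⊃ 2/5 = 3/5
(B ⊃ B) ≡ (((B ≡ A) ≡ A) ⊃ ((B ≡ A) ⊃ B)) = 1 ≡ 3/5 = 3/5
No assignment yields a value below 3/5, so this is the minimum.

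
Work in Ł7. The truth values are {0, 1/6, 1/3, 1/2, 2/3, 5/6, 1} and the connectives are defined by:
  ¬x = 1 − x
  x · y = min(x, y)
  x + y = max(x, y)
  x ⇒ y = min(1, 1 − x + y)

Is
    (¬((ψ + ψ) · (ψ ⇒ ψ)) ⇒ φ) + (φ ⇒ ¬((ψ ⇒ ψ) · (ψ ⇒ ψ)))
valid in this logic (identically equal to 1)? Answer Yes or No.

Counterexample: take φ = 1/6, ψ = 0.
ψ + ψ = 0 + 0 = 0
ψ ⇒ ψ = 0 ⇒ 0 = 1
(ψ + ψ) · (ψ ⇒ ψ) = 0 · 1 = 0
¬((ψ + ψ) · (ψ ⇒ ψ)) = ¬0 = 1
¬((ψ + ψ) · (ψ ⇒ ψ)) ⇒ φ = 1 ⇒ 1/6 = 1/6
ψ ⇒ ψ = 0 ⇒ 0 = 1
ψ ⇒ ψ = 0 ⇒ 0 = 1
(ψ ⇒ ψ) · (ψ ⇒ ψ) = 1 · 1 = 1
¬((ψ ⇒ ψ) · (ψ ⇒ ψ)) = ¬1 = 0
φ ⇒ ¬((ψ ⇒ ψ) · (ψ ⇒ ψ)) = 1/6 ⇒ 0 = 5/6
(¬((ψ + ψ) · (ψ ⇒ ψ)) ⇒ φ) + (φ ⇒ ¬((ψ ⇒ ψ) · (ψ ⇒ ψ))) = 1/6 + 5/6 = 5/6
This gives 5/6 ≠ 1.

No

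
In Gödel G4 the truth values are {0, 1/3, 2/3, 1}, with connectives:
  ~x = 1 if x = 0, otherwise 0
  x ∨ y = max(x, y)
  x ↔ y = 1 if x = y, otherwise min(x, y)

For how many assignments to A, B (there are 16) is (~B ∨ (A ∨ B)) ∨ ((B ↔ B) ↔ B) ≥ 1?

10

A = 0, B = 0 ↦ 1  ≥
A = 0, B = 1/3 ↦ 1/3  <
A = 0, B = 2/3 ↦ 2/3  <
A = 0, B = 1 ↦ 1  ≥
A = 1/3, B = 0 ↦ 1  ≥
A = 1/3, B = 1/3 ↦ 1/3  <
A = 1/3, B = 2/3 ↦ 2/3  <
A = 1/3, B = 1 ↦ 1  ≥
A = 2/3, B = 0 ↦ 1  ≥
A = 2/3, B = 1/3 ↦ 2/3  <
A = 2/3, B = 2/3 ↦ 2/3  <
A = 2/3, B = 1 ↦ 1  ≥
A = 1, B = 0 ↦ 1  ≥
A = 1, B = 1/3 ↦ 1  ≥
A = 1, B = 2/3 ↦ 1  ≥
A = 1, B = 1 ↦ 1  ≥
So 10 of the 16 assignments meet the threshold.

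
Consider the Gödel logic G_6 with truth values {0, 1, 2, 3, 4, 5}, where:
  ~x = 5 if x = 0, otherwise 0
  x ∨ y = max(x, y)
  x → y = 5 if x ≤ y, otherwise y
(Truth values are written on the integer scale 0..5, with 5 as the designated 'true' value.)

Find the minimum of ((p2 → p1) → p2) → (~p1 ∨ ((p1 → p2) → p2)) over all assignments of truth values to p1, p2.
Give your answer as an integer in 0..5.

2

Take p1 = 1, p2 = 2:
p2 → p1 = 2 → 1 = 1
(p2 → p1) → p2 = 1 → 2 = 5
~p1 = ~1 = 0
p1 → p2 = 1 → 2 = 5
(p1 → p2) → p2 = 5 → 2 = 2
~p1 ∨ ((p1 → p2) → p2) = 0 ∨ 2 = 2
((p2 → p1) → p2) → (~p1 ∨ ((p1 → p2) → p2)) = 5 → 2 = 2
No assignment yields a value below 2, so this is the minimum.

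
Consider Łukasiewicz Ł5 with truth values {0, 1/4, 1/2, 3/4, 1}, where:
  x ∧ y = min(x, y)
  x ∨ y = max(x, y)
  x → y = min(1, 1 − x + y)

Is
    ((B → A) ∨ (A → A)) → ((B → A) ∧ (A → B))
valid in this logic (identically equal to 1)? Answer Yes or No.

Counterexample: take A = 0, B = 1/4.
B → A = 1/4 → 0 = 3/4
A → A = 0 → 0 = 1
(B → A) ∨ (A → A) = 3/4 ∨ 1 = 1
B → A = 1/4 → 0 = 3/4
A → B = 0 → 1/4 = 1
(B → A) ∧ (A → B) = 3/4 ∧ 1 = 3/4
((B → A) ∨ (A → A)) → ((B → A) ∧ (A → B)) = 1 → 3/4 = 3/4
This gives 3/4 ≠ 1.

No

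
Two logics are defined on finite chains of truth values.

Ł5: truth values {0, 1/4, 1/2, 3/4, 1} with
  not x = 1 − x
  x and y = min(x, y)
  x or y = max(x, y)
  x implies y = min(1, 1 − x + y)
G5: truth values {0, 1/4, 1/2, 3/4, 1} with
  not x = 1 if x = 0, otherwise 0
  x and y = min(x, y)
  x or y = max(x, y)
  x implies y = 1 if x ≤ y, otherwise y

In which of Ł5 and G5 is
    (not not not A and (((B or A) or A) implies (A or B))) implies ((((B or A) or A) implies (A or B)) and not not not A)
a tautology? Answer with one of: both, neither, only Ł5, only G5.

In Ł5: every assignment gives 1 — tautology.
In G5: every assignment gives 1 — tautology.

both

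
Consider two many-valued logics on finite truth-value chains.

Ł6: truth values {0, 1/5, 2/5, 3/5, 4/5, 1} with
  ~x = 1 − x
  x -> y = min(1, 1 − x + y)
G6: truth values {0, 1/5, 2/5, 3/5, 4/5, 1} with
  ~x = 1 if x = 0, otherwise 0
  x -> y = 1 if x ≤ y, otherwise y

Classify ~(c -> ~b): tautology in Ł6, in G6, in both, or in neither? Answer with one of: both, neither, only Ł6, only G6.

In Ł6: at b = 0, c = 0 the value is 0 — not a tautology.
In G6: at b = 0, c = 0 the value is 0 — not a tautology.

neither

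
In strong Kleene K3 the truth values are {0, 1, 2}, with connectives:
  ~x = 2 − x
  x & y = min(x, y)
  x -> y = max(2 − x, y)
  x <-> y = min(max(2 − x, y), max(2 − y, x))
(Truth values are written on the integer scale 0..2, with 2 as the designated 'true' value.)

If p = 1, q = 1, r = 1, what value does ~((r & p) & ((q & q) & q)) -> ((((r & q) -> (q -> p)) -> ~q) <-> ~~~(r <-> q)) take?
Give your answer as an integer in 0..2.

r & p = 1 & 1 = 1
q & q = 1 & 1 = 1
(q & q) & q = 1 & 1 = 1
(r & p) & ((q & q) & q) = 1 & 1 = 1
~((r & p) & ((q & q) & q)) = ~1 = 1
r & q = 1 & 1 = 1
q -> p = 1 -> 1 = 1
(r & q) -> (q -> p) = 1 -> 1 = 1
~q = ~1 = 1
((r & q) -> (q -> p)) -> ~q = 1 -> 1 = 1
r <-> q = 1 <-> 1 = 1
~(r <-> q) = ~1 = 1
~~(r <-> q) = ~1 = 1
~~~(r <-> q) = ~1 = 1
(((r & q) -> (q -> p)) -> ~q) <-> ~~~(r <-> q) = 1 <-> 1 = 1
~((r & p) & ((q & q) & q)) -> ((((r & q) -> (q -> p)) -> ~q) <-> ~~~(r <-> q)) = 1 -> 1 = 1

1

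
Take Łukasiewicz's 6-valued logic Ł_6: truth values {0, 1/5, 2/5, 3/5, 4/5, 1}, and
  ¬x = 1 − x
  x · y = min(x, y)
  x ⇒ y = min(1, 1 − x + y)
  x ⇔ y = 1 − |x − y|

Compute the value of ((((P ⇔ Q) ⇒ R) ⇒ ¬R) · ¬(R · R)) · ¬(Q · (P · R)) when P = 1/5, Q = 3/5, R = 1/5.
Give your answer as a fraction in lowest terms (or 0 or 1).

4/5

P ⇔ Q = 1/5 ⇔ 3/5 = 3/5
(P ⇔ Q) ⇒ R = 3/5 ⇒ 1/5 = 3/5
¬R = ¬1/5 = 4/5
((P ⇔ Q) ⇒ R) ⇒ ¬R = 3/5 ⇒ 4/5 = 1
R · R = 1/5 · 1/5 = 1/5
¬(R · R) = ¬1/5 = 4/5
(((P ⇔ Q) ⇒ R) ⇒ ¬R) · ¬(R · R) = 1 · 4/5 = 4/5
P · R = 1/5 · 1/5 = 1/5
Q · (P · R) = 3/5 · 1/5 = 1/5
¬(Q · (P · R)) = ¬1/5 = 4/5
((((P ⇔ Q) ⇒ R) ⇒ ¬R) · ¬(R · R)) · ¬(Q · (P · R)) = 4/5 · 4/5 = 4/5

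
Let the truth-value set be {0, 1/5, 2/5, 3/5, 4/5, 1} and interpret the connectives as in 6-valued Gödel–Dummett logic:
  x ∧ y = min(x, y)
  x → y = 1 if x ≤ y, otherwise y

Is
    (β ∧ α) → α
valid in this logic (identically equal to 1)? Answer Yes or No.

Yes

At α = 0, β = 1/5, for instance:
β ∧ α = 1/5 ∧ 0 = 0
(β ∧ α) → α = 0 → 0 = 1
and checking the remaining 35 assignments likewise gives ≥ 1 in every case.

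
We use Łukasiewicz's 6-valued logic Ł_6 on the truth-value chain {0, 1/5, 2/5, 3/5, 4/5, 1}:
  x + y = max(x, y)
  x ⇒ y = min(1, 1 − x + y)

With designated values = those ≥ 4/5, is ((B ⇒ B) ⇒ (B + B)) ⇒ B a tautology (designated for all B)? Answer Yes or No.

B = 0 ↦ 1
B = 1/5 ↦ 1
B = 2/5 ↦ 1
B = 3/5 ↦ 1
B = 4/5 ↦ 1
B = 1 ↦ 1
Every assignment gives a value ≥ 4/5.

Yes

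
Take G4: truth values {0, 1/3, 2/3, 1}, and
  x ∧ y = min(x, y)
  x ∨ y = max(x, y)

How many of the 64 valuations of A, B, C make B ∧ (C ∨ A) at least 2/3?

value 1: 7 assignments (counts)
value 2/3: 17 assignments (counts)
value 1/3: 21 assignments
value 0: 19 assignments
So 24 of the 64 assignments meet the threshold.

24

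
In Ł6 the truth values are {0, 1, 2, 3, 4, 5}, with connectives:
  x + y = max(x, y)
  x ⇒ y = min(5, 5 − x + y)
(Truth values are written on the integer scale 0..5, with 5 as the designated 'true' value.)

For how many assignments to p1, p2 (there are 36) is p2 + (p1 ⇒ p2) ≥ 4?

26

value 5: 21 assignments (counts)
value 4: 5 assignments (counts)
value 3: 4 assignments
value 2: 3 assignments
value 1: 2 assignments
value 0: 1 assignment
So 26 of the 36 assignments meet the threshold.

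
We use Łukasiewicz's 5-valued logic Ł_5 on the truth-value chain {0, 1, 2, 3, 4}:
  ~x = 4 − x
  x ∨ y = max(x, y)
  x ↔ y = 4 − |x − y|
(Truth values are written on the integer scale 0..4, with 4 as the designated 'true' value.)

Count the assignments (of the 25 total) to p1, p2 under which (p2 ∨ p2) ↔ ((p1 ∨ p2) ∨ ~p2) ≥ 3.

14

value 4: 12 assignments (counts)
value 3: 2 assignments (counts)
value 2: 5 assignments
value 1: 1 assignment
value 0: 5 assignments
So 14 of the 25 assignments meet the threshold.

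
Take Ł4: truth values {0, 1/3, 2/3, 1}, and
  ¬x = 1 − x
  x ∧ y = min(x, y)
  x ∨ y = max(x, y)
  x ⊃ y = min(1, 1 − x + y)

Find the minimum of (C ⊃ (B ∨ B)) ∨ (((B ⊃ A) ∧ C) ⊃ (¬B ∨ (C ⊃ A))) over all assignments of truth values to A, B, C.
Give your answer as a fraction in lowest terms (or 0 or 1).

Take A = 1/3, B = 1/3, C = 1:
B ∨ B = 1/3 ∨ 1/3 = 1/3
C ⊃ (B ∨ B) = 1 ⊃ 1/3 = 1/3
B ⊃ A = 1/3 ⊃ 1/3 = 1
(B ⊃ A) ∧ C = 1 ∧ 1 = 1
¬B = ¬1/3 = 2/3
C ⊃ A = 1 ⊃ 1/3 = 1/3
¬B ∨ (C ⊃ A) = 2/3 ∨ 1/3 = 2/3
((B ⊃ A) ∧ C) ⊃ (¬B ∨ (C ⊃ A)) = 1 ⊃ 2/3 = 2/3
(C ⊃ (B ∨ B)) ∨ (((B ⊃ A) ∧ C) ⊃ (¬B ∨ (C ⊃ A))) = 1/3 ∨ 2/3 = 2/3
No assignment yields a value below 2/3, so this is the minimum.

2/3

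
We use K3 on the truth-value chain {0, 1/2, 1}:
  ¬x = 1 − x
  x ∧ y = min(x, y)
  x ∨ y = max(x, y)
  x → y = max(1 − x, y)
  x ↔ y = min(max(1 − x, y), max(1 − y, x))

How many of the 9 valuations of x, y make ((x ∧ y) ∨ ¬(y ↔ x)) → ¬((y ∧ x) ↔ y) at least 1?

2

x = 0, y = 0 ↦ 1  ≥
x = 0, y = 1/2 ↦ 1/2  <
x = 0, y = 1 ↦ 1  ≥
x = 1/2, y = 0 ↦ 1/2  <
x = 1/2, y = 1/2 ↦ 1/2  <
x = 1/2, y = 1 ↦ 1/2  <
x = 1, y = 0 ↦ 0  <
x = 1, y = 1/2 ↦ 1/2  <
x = 1, y = 1 ↦ 0  <
So 2 of the 9 assignments meet the threshold.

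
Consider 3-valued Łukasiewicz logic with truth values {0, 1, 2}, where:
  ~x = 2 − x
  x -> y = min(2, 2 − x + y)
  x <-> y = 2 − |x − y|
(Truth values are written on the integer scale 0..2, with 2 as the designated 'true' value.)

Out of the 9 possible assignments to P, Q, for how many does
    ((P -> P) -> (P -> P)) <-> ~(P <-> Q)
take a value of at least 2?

2

P = 0, Q = 0 ↦ 0  <
P = 0, Q = 1 ↦ 1  <
P = 0, Q = 2 ↦ 2  ≥
P = 1, Q = 0 ↦ 1  <
P = 1, Q = 1 ↦ 0  <
P = 1, Q = 2 ↦ 1  <
P = 2, Q = 0 ↦ 2  ≥
P = 2, Q = 1 ↦ 1  <
P = 2, Q = 2 ↦ 0  <
So 2 of the 9 assignments meet the threshold.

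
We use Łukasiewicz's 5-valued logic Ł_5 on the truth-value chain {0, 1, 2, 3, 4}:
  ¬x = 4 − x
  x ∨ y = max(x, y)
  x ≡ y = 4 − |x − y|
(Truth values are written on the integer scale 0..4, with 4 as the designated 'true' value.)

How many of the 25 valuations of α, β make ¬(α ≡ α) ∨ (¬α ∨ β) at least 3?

value 4: 9 assignments (counts)
value 3: 7 assignments (counts)
value 2: 5 assignments
value 1: 3 assignments
value 0: 1 assignment
So 16 of the 25 assignments meet the threshold.

16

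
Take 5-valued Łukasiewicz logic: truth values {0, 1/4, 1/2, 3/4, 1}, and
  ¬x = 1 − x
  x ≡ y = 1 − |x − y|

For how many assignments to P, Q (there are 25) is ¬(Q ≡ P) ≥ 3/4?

6

value 1: 2 assignments (counts)
value 3/4: 4 assignments (counts)
value 1/2: 6 assignments
value 1/4: 8 assignments
value 0: 5 assignments
So 6 of the 25 assignments meet the threshold.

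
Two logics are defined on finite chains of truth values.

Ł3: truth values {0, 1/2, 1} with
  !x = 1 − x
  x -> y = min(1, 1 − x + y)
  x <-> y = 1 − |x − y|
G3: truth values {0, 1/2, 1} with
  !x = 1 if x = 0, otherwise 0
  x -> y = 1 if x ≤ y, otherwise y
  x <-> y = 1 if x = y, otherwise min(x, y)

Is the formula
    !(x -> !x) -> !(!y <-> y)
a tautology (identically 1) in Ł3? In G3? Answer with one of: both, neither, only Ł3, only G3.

In Ł3: at x = 1, y = 1/2 the value is 0 — not a tautology.
In G3: every assignment gives 1 — tautology.

only G3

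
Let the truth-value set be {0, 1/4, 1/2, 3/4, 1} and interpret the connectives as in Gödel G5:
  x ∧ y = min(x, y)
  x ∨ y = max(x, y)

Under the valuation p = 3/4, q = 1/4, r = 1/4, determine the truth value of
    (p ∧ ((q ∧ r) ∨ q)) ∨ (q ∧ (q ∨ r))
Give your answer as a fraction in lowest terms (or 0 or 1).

1/4

q ∧ r = 1/4 ∧ 1/4 = 1/4
(q ∧ r) ∨ q = 1/4 ∨ 1/4 = 1/4
p ∧ ((q ∧ r) ∨ q) = 3/4 ∧ 1/4 = 1/4
q ∨ r = 1/4 ∨ 1/4 = 1/4
q ∧ (q ∨ r) = 1/4 ∧ 1/4 = 1/4
(p ∧ ((q ∧ r) ∨ q)) ∨ (q ∧ (q ∨ r)) = 1/4 ∨ 1/4 = 1/4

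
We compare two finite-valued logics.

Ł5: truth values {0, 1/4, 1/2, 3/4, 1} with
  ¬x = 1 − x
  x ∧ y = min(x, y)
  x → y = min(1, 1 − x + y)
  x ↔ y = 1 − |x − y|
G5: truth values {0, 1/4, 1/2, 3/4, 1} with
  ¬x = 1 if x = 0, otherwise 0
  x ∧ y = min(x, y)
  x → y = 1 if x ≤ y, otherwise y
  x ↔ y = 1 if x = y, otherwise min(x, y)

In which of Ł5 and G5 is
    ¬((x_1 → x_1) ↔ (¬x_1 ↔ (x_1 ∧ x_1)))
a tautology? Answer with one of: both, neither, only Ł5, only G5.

only G5

In Ł5: at x_1 = 1/4 the value is 1/2 — not a tautology.
In G5: every assignment gives 1 — tautology.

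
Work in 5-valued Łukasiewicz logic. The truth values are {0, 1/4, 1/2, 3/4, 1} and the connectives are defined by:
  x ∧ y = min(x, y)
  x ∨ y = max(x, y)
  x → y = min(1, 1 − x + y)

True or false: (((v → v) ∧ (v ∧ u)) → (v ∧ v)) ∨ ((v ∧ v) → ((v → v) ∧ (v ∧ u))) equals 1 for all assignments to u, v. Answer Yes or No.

At u = 1/2, v = 1, for instance:
v → v = 1 → 1 = 1
v ∧ u = 1 ∧ 1/2 = 1/2
(v → v) ∧ (v ∧ u) = 1 ∧ 1/2 = 1/2
v ∧ v = 1 ∧ 1 = 1
((v → v) ∧ (v ∧ u)) → (v ∧ v) = 1/2 → 1 = 1
(v ∧ v) → ((v → v) ∧ (v ∧ u)) = 1 → 1/2 = 1/2
(((v → v) ∧ (v ∧ u)) → (v ∧ v)) ∨ ((v ∧ v) → ((v → v) ∧ (v ∧ u))) = 1 ∨ 1/2 = 1
and checking the remaining 24 assignments likewise gives ≥ 1 in every case.

Yes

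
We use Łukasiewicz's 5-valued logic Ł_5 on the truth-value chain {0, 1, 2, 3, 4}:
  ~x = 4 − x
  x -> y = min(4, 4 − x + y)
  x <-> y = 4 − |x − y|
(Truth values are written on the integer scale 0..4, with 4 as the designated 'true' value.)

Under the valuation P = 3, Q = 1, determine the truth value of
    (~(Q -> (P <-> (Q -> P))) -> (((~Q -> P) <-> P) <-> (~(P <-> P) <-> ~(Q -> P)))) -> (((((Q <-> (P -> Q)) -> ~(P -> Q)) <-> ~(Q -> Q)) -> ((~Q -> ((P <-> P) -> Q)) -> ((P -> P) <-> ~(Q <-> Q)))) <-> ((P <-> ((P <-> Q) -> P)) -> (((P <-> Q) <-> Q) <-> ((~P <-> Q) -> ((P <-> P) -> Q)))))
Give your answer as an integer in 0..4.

Q -> P = 1 -> 3 = 4
P <-> (Q -> P) = 3 <-> 4 = 3
Q -> (P <-> (Q -> P)) = 1 -> 3 = 4
~(Q -> (P <-> (Q -> P))) = ~4 = 0
~Q = ~1 = 3
~Q -> P = 3 -> 3 = 4
(~Q -> P) <-> P = 4 <-> 3 = 3
P <-> P = 3 <-> 3 = 4
~(P <-> P) = ~4 = 0
Q -> P = 1 -> 3 = 4
~(Q -> P) = ~4 = 0
~(P <-> P) <-> ~(Q -> P) = 0 <-> 0 = 4
((~Q -> P) <-> P) <-> (~(P <-> P) <-> ~(Q -> P)) = 3 <-> 4 = 3
~(Q -> (P <-> (Q -> P))) -> (((~Q -> P) <-> P) <-> (~(P <-> P) <-> ~(Q -> P))) = 0 -> 3 = 4
P -> Q = 3 -> 1 = 2
Q <-> (P -> Q) = 1 <-> 2 = 3
P -> Q = 3 -> 1 = 2
~(P -> Q) = ~2 = 2
(Q <-> (P -> Q)) -> ~(P -> Q) = 3 -> 2 = 3
Q -> Q = 1 -> 1 = 4
~(Q -> Q) = ~4 = 0
((Q <-> (P -> Q)) -> ~(P -> Q)) <-> ~(Q -> Q) = 3 <-> 0 = 1
~Q = ~1 = 3
P <-> P = 3 <-> 3 = 4
(P <-> P) -> Q = 4 -> 1 = 1
~Q -> ((P <-> P) -> Q) = 3 -> 1 = 2
P -> P = 3 -> 3 = 4
Q <-> Q = 1 <-> 1 = 4
~(Q <-> Q) = ~4 = 0
(P -> P) <-> ~(Q <-> Q) = 4 <-> 0 = 0
(~Q -> ((P <-> P) -> Q)) -> ((P -> P) <-> ~(Q <-> Q)) = 2 -> 0 = 2
(((Q <-> (P -> Q)) -> ~(P -> Q)) <-> ~(Q -> Q)) -> ((~Q -> ((P <-> P) -> Q)) -> ((P -> P) <-> ~(Q <-> Q))) = 1 -> 2 = 4
P <-> Q = 3 <-> 1 = 2
(P <-> Q) -> P = 2 -> 3 = 4
P <-> ((P <-> Q) -> P) = 3 <-> 4 = 3
P <-> Q = 3 <-> 1 = 2
(P <-> Q) <-> Q = 2 <-> 1 = 3
~P = ~3 = 1
~P <-> Q = 1 <-> 1 = 4
P <-> P = 3 <-> 3 = 4
(P <-> P) -> Q = 4 -> 1 = 1
(~P <-> Q) -> ((P <-> P) -> Q) = 4 -> 1 = 1
((P <-> Q) <-> Q) <-> ((~P <-> Q) -> ((P <-> P) -> Q)) = 3 <-> 1 = 2
(P <-> ((P <-> Q) -> P)) -> (((P <-> Q) <-> Q) <-> ((~P <-> Q) -> ((P <-> P) -> Q))) = 3 -> 2 = 3
((((Q <-> (P -> Q)) -> ~(P -> Q)) <-> ~(Q -> Q)) -> ((~Q -> ((P <-> P) -> Q)) -> ((P -> P) <-> ~(Q <-> Q)))) <-> ((P <-> ((P <-> Q) -> P)) -> (((P <-> Q) <-> Q) <-> ((~P <-> Q) -> ((P <-> P) -> Q)))) = 4 <-> 3 = 3
(~(Q -> (P <-> (Q -> P))) -> (((~Q -> P) <-> P) <-> (~(P <-> P) <-> ~(Q -> P)))) -> (((((Q <-> (P -> Q)) -> ~(P -> Q)) <-> ~(Q -> Q)) -> ((~Q -> ((P <-> P) -> Q)) -> ((P -> P) <-> ~(Q <-> Q)))) <-> ((P <-> ((P <-> Q) -> P)) -> (((P <-> Q) <-> Q) <-> ((~P <-> Q) -> ((P <-> P) -> Q))))) = 4 -> 3 = 3

3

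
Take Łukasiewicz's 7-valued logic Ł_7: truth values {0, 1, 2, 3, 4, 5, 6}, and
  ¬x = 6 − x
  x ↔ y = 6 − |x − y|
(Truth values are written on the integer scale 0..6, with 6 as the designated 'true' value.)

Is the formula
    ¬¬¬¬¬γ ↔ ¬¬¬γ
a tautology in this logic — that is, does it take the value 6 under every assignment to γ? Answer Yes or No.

Yes

γ = 0 ↦ 6
γ = 1 ↦ 6
γ = 2 ↦ 6
γ = 3 ↦ 6
γ = 4 ↦ 6
γ = 5 ↦ 6
γ = 6 ↦ 6
Every assignment gives a value ≥ 6.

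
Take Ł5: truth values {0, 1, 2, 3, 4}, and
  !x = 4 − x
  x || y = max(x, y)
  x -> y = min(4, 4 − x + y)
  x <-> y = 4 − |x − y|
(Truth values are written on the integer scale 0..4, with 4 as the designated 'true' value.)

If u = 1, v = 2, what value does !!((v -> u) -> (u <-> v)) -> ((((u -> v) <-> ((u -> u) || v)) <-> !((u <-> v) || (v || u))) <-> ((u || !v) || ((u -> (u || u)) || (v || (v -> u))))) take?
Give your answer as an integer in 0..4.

v -> u = 2 -> 1 = 3
u <-> v = 1 <-> 2 = 3
(v -> u) -> (u <-> v) = 3 -> 3 = 4
!((v -> u) -> (u <-> v)) = !4 = 0
!!((v -> u) -> (u <-> v)) = !0 = 4
u -> v = 1 -> 2 = 4
u -> u = 1 -> 1 = 4
(u -> u) || v = 4 || 2 = 4
(u -> v) <-> ((u -> u) || v) = 4 <-> 4 = 4
u <-> v = 1 <-> 2 = 3
v || u = 2 || 1 = 2
(u <-> v) || (v || u) = 3 || 2 = 3
!((u <-> v) || (v || u)) = !3 = 1
((u -> v) <-> ((u -> u) || v)) <-> !((u <-> v) || (v || u)) = 4 <-> 1 = 1
!v = !2 = 2
u || !v = 1 || 2 = 2
u || u = 1 || 1 = 1
u -> (u || u) = 1 -> 1 = 4
v -> u = 2 -> 1 = 3
v || (v -> u) = 2 || 3 = 3
(u -> (u || u)) || (v || (v -> u)) = 4 || 3 = 4
(u || !v) || ((u -> (u || u)) || (v || (v -> u))) = 2 || 4 = 4
(((u -> v) <-> ((u -> u) || v)) <-> !((u <-> v) || (v || u))) <-> ((u || !v) || ((u -> (u || u)) || (v || (v -> u)))) = 1 <-> 4 = 1
!!((v -> u) -> (u <-> v)) -> ((((u -> v) <-> ((u -> u) || v)) <-> !((u <-> v) || (v || u))) <-> ((u || !v) || ((u -> (u || u)) || (v || (v -> u))))) = 4 -> 1 = 1

1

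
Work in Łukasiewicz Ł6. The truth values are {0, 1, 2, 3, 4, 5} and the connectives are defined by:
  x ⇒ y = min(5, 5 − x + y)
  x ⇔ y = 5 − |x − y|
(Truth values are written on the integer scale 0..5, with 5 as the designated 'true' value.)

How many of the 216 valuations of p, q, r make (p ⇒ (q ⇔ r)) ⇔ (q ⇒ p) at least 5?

value 5: 72 assignments (counts)
value 4: 54 assignments
value 3: 38 assignments
value 2: 28 assignments
value 1: 16 assignments
value 0: 8 assignments
So 72 of the 216 assignments meet the threshold.

72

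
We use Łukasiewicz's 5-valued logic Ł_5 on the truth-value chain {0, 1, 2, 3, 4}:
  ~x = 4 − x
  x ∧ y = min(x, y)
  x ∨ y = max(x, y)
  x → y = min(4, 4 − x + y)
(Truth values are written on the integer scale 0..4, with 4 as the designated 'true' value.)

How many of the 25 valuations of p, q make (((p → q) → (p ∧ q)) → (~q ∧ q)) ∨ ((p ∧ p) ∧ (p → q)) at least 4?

value 4: 10 assignments (counts)
value 3: 8 assignments
value 2: 4 assignments
value 1: 2 assignments
value 0: 1 assignment
So 10 of the 25 assignments meet the threshold.

10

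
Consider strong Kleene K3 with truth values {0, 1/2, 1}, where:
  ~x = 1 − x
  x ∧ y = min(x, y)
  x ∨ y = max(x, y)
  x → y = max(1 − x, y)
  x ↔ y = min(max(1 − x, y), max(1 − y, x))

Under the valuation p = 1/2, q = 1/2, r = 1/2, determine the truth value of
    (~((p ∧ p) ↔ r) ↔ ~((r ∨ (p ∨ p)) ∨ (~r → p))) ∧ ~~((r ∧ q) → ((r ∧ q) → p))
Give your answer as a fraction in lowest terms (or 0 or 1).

p ∧ p = 1/2 ∧ 1/2 = 1/2
(p ∧ p) ↔ r = 1/2 ↔ 1/2 = 1/2
~((p ∧ p) ↔ r) = ~1/2 = 1/2
p ∨ p = 1/2 ∨ 1/2 = 1/2
r ∨ (p ∨ p) = 1/2 ∨ 1/2 = 1/2
~r = ~1/2 = 1/2
~r → p = 1/2 → 1/2 = 1/2
(r ∨ (p ∨ p)) ∨ (~r → p) = 1/2 ∨ 1/2 = 1/2
~((r ∨ (p ∨ p)) ∨ (~r → p)) = ~1/2 = 1/2
~((p ∧ p) ↔ r) ↔ ~((r ∨ (p ∨ p)) ∨ (~r → p)) = 1/2 ↔ 1/2 = 1/2
r ∧ q = 1/2 ∧ 1/2 = 1/2
r ∧ q = 1/2 ∧ 1/2 = 1/2
(r ∧ q) → p = 1/2 → 1/2 = 1/2
(r ∧ q) → ((r ∧ q) → p) = 1/2 → 1/2 = 1/2
~((r ∧ q) → ((r ∧ q) → p)) = ~1/2 = 1/2
~~((r ∧ q) → ((r ∧ q) → p)) = ~1/2 = 1/2
(~((p ∧ p) ↔ r) ↔ ~((r ∨ (p ∨ p)) ∨ (~r → p))) ∧ ~~((r ∧ q) → ((r ∧ q) → p)) = 1/2 ∧ 1/2 = 1/2

1/2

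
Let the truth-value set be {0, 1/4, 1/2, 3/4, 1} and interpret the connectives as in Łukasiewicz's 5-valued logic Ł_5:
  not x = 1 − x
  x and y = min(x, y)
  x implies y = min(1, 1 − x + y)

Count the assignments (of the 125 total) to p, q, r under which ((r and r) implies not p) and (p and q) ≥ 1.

value 1: 1 assignment (counts)
value 3/4: 9 assignments
value 1/2: 26 assignments
value 1/4: 40 assignments
value 0: 49 assignments
So 1 of the 125 assignments meets the threshold.

1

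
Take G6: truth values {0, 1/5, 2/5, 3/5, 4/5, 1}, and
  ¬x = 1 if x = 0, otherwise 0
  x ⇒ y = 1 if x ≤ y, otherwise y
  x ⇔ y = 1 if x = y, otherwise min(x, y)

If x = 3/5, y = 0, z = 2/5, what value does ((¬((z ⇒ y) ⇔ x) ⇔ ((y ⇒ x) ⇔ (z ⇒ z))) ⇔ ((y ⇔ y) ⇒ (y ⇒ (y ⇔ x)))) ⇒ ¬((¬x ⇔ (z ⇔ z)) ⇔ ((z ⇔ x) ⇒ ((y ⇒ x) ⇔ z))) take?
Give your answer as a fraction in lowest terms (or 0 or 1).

1

z ⇒ y = 2/5 ⇒ 0 = 0
(z ⇒ y) ⇔ x = 0 ⇔ 3/5 = 0
¬((z ⇒ y) ⇔ x) = ¬0 = 1
y ⇒ x = 0 ⇒ 3/5 = 1
z ⇒ z = 2/5 ⇒ 2/5 = 1
(y ⇒ x) ⇔ (z ⇒ z) = 1 ⇔ 1 = 1
¬((z ⇒ y) ⇔ x) ⇔ ((y ⇒ x) ⇔ (z ⇒ z)) = 1 ⇔ 1 = 1
y ⇔ y = 0 ⇔ 0 = 1
y ⇔ x = 0 ⇔ 3/5 = 0
y ⇒ (y ⇔ x) = 0 ⇒ 0 = 1
(y ⇔ y) ⇒ (y ⇒ (y ⇔ x)) = 1 ⇒ 1 = 1
(¬((z ⇒ y) ⇔ x) ⇔ ((y ⇒ x) ⇔ (z ⇒ z))) ⇔ ((y ⇔ y) ⇒ (y ⇒ (y ⇔ x))) = 1 ⇔ 1 = 1
¬x = ¬3/5 = 0
z ⇔ z = 2/5 ⇔ 2/5 = 1
¬x ⇔ (z ⇔ z) = 0 ⇔ 1 = 0
z ⇔ x = 2/5 ⇔ 3/5 = 2/5
y ⇒ x = 0 ⇒ 3/5 = 1
(y ⇒ x) ⇔ z = 1 ⇔ 2/5 = 2/5
(z ⇔ x) ⇒ ((y ⇒ x) ⇔ z) = 2/5 ⇒ 2/5 = 1
(¬x ⇔ (z ⇔ z)) ⇔ ((z ⇔ x) ⇒ ((y ⇒ x) ⇔ z)) = 0 ⇔ 1 = 0
¬((¬x ⇔ (z ⇔ z)) ⇔ ((z ⇔ x) ⇒ ((y ⇒ x) ⇔ z))) = ¬0 = 1
((¬((z ⇒ y) ⇔ x) ⇔ ((y ⇒ x) ⇔ (z ⇒ z))) ⇔ ((y ⇔ y) ⇒ (y ⇒ (y ⇔ x)))) ⇒ ¬((¬x ⇔ (z ⇔ z)) ⇔ ((z ⇔ x) ⇒ ((y ⇒ x) ⇔ z))) = 1 ⇒ 1 = 1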